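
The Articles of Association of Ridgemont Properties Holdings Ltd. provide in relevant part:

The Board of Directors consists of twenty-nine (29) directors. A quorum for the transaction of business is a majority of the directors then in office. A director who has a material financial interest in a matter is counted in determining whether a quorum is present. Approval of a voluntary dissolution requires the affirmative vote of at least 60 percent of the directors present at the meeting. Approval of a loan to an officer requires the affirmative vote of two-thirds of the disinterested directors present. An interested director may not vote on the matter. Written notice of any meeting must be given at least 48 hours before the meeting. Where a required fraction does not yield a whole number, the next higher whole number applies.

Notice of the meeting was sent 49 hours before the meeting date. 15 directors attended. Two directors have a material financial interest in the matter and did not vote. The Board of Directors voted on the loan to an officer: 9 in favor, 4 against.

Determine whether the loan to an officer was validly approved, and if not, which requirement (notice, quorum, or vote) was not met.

Notice: 49 hours given; 48 required (49 ≥ 48). Satisfied.
Quorum: 15 present (interested directors count toward quorum); quorum is 15. Satisfied.
Vote: the loan to an officer requires two-thirds of the disinterested directors present (15 − 2 = 13). 2/3 of 13 = 8.67, rounded up to 9, so 9 affirmative votes are needed; 9 voted in favor. Satisfied.

Valid — all requirements satisfied.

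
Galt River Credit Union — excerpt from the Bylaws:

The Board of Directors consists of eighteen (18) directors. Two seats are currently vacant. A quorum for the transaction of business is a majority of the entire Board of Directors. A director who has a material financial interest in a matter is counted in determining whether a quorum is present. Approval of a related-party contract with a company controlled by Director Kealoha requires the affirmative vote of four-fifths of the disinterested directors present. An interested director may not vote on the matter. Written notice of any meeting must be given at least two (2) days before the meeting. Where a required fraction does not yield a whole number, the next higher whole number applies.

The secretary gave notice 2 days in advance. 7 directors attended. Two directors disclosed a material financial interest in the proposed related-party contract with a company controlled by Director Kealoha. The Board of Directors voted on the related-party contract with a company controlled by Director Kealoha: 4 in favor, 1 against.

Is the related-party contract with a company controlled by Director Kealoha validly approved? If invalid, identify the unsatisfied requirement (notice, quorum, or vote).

Invalid — quorum requirement not satisfied.

Notice: 2 days given; 2 required (2 ≥ 2). Satisfied.
Quorum: 7 present (interested directors count toward quorum); quorum is 10. Not satisfied.
Vote: the related-party contract with a company controlled by Director Kealoha requires four-fifths of the disinterested directors present (7 − 2 = 5). 4/5 of 5 = 4, so 4 affirmative votes are needed; 4 voted in favor. Satisfied. (Moot — without a quorum no business can be validly transacted.)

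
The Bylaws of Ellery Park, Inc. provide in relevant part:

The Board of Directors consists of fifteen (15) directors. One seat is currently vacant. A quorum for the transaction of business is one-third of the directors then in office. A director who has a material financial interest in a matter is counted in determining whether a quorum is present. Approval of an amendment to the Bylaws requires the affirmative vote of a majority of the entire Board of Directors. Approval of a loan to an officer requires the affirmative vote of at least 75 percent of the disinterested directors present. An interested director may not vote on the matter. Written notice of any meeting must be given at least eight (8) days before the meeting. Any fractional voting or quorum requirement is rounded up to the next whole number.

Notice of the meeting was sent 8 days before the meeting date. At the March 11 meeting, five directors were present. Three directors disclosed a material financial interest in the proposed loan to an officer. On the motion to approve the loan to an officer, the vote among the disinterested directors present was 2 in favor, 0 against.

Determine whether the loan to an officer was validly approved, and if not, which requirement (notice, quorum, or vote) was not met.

Valid — all requirements satisfied.

Notice: 8 days given; 8 required (8 ≥ 8). Satisfied.
Quorum: 5 present (interested directors count toward quorum); quorum is 5. Satisfied.
Vote: the loan to an officer requires three-fourths of the disinterested directors present (5 − 3 = 2). 3/4 of 2 = 1.50, rounded up to 2, so 2 affirmative votes are needed; 2 voted in favor. Satisfied.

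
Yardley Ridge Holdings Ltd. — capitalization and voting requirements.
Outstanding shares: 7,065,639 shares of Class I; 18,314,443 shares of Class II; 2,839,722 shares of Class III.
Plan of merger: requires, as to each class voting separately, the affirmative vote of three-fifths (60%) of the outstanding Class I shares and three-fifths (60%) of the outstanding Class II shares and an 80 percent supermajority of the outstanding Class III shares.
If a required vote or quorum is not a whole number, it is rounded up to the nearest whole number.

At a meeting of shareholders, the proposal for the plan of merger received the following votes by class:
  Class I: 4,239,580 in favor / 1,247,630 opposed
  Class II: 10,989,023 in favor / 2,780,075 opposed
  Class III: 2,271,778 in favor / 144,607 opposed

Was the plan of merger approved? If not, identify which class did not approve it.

Approved — every class gave the required vote.

Class I: 3/5 of 7065639 = 4239383.40, rounded up to 4239384; 4,239,384 required, 4,239,580 in favor — approved.
Class II: 3/5 of 18314443 = 10988665.80, rounded up to 10988666; 10,988,666 required, 10,989,023 in favor — approved.
Class III: 4/5 of 2839722 = 2271777.60, rounded up to 2271778; 2,271,778 required, 2,271,778 in favor — approved.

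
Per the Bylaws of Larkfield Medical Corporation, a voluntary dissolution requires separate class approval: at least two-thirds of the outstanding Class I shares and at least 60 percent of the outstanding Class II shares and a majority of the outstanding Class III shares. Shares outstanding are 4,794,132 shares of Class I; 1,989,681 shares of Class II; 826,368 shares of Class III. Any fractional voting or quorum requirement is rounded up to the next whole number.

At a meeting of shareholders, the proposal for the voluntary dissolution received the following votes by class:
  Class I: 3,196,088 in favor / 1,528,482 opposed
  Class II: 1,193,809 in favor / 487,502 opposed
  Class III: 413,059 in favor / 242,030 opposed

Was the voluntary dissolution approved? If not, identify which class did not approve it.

Not approved — the Class III shares did not give the required vote.

Class I: 2/3 of 4794132 = 3196088; 3,196,088 required, 3,196,088 in favor — approved.
Class II: 3/5 of 1989681 = 1193808.60, rounded up to 1193809; 1,193,809 required, 1,193,809 in favor — approved.
Class III: a majority of 826368 is 413185; 413,185 required, 413,059 in favor — not approved.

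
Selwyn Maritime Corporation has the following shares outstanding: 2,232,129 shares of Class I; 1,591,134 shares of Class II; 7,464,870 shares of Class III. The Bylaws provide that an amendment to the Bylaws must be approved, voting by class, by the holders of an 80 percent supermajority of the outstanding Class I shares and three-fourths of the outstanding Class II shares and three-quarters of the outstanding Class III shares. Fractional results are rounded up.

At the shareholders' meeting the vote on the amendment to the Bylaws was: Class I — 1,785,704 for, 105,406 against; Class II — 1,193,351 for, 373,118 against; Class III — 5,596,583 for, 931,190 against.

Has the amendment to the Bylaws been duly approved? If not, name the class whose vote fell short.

Not approved — the Class III shares did not give the required vote.

Class I: 4/5 of 2232129 = 1785703.20, rounded up to 1785704; 1,785,704 required, 1,785,704 in favor — approved.
Class II: 3/4 of 1591134 = 1193350.50, rounded up to 1193351; 1,193,351 required, 1,193,351 in favor — approved.
Class III: 3/4 of 7464870 = 5598652.50, rounded up to 5598653; 5,598,653 required, 5,596,583 in favor — not approved.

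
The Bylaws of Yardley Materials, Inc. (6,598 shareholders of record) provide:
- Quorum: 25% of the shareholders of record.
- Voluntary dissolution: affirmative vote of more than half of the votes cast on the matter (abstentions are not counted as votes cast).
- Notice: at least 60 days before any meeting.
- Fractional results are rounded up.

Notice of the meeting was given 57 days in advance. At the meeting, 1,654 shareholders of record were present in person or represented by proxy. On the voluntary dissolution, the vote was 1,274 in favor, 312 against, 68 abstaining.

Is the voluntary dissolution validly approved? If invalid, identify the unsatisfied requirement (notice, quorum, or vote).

Notice: 57 days given; 60 required. Not satisfied.
Quorum: 25% of 6,598 = 1,649.50, rounded up to 1,650; 1,654 present. Satisfied.
Vote: requires a majority of the votes cast (1,654 − 68 abstaining = 1,586); a majority of 1586 is 794, so 794 needed; 1,274 in favor. Satisfied.

Invalid — notice requirement not satisfied.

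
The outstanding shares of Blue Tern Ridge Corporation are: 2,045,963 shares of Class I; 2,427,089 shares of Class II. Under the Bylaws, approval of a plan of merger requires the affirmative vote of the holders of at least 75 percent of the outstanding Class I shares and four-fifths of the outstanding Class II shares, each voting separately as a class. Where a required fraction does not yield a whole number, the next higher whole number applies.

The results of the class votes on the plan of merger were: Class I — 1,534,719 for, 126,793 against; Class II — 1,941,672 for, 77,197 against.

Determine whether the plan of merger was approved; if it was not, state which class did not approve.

Approved — every class gave the required vote.

Class I: 3/4 of 2045963 = 1534472.25, rounded up to 1534473; 1,534,473 required, 1,534,719 in favor — approved.
Class II: 4/5 of 2427089 = 1941671.20, rounded up to 1941672; 1,941,672 required, 1,941,672 in favor — approved.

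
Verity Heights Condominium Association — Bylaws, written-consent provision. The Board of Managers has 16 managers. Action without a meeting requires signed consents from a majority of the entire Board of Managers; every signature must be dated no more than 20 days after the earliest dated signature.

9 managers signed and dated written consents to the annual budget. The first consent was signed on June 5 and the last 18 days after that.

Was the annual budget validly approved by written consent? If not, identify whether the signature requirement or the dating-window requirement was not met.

Effective — both the signature and dating-window requirements are satisfied.

Signatures required: a majority of 16 — a majority of 16 is 9, so 9 needed; 9 signed. Sufficient.
Dating window: the latest signature is 18 days after the earliest; the limit is 20 days. Within the window.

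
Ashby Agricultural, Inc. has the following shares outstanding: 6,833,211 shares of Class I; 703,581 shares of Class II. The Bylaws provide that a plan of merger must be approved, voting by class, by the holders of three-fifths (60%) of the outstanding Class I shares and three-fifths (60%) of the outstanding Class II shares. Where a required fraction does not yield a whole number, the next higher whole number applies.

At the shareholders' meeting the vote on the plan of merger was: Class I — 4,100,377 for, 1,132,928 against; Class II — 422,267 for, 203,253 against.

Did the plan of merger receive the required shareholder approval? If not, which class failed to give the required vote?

Approved — every class gave the required vote.

Class I: 3/5 of 6833211 = 4099926.60, rounded up to 4099927; 4,099,927 required, 4,100,377 in favor — approved.
Class II: 3/5 of 703581 = 422148.60, rounded up to 422149; 422,149 required, 422,267 in favor — approved.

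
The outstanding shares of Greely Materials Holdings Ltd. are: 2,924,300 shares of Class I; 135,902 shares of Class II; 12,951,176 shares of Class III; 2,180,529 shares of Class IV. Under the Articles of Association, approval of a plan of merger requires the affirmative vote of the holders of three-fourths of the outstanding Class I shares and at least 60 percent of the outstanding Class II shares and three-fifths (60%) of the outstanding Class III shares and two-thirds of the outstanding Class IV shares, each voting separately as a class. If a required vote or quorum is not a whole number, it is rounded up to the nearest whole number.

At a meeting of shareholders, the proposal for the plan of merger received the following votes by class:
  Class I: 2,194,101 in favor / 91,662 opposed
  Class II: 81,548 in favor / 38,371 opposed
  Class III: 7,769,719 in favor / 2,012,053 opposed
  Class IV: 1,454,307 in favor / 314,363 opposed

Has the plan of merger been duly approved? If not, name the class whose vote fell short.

Class I: 3/4 of 2924300 = 2193225; 2,193,225 required, 2,194,101 in favor — approved.
Class II: 3/5 of 135902 = 81541.20, rounded up to 81542; 81,542 required, 81,548 in favor — approved.
Class III: 3/5 of 12951176 = 7770705.60, rounded up to 7770706; 7,770,706 required, 7,769,719 in favor — not approved.
Class IV: 2/3 of 2180529 = 1453686; 1,453,686 required, 1,454,307 in favor — approved.

Not approved — the Class III shares did not give the required vote.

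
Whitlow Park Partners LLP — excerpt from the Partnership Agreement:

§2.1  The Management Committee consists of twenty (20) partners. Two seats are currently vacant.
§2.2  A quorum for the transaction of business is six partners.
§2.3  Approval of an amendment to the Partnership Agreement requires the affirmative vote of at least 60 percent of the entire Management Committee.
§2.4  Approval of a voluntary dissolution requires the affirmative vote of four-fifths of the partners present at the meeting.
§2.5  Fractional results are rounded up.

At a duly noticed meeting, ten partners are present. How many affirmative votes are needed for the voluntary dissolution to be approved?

The voluntary dissolution requires four-fifths of the partners present (10).
4/5 of 10 = 8.

8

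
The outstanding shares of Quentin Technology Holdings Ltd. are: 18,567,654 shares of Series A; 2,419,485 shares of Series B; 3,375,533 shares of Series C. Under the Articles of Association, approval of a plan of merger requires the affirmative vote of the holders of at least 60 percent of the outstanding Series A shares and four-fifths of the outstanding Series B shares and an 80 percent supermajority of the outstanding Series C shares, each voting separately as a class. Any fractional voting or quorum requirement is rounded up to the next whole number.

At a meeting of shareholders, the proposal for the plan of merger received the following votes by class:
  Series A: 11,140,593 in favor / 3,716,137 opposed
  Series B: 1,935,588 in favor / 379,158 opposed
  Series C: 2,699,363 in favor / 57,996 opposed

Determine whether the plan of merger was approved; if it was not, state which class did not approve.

Not approved — the Series C shares did not give the required vote.

Series A: 3/5 of 18567654 = 11140592.40, rounded up to 11140593; 11,140,593 required, 11,140,593 in favor — approved.
Series B: 4/5 of 2419485 = 1935588; 1,935,588 required, 1,935,588 in favor — approved.
Series C: 4/5 of 3375533 = 2700426.40, rounded up to 2700427; 2,700,427 required, 2,699,363 in favor — not approved.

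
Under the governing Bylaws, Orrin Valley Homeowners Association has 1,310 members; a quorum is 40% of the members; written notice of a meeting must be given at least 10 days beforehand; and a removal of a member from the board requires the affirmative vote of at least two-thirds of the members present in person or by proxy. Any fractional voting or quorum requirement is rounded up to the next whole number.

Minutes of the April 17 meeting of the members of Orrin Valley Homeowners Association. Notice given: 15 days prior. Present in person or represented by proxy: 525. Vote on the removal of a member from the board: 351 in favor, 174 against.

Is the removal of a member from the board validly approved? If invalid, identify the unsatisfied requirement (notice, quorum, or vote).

Notice: 15 days given; 10 required. Satisfied.
Quorum: 40% of 1,310 = 524; 525 present. Satisfied.
Vote: requires two-thirds of those present (525); 2/3 of 525 = 350, so 350 needed; 351 in favor. Satisfied.

Valid — all requirements satisfied.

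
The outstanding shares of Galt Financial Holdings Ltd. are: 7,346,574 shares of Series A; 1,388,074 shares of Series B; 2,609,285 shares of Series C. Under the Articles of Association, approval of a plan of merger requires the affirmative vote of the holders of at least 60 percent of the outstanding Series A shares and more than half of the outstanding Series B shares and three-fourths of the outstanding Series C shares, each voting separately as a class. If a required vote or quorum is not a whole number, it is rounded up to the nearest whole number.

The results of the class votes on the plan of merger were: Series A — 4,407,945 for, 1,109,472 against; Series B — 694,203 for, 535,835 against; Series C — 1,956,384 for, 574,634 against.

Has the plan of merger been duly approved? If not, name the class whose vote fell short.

Series A: 3/5 of 7346574 = 4407944.40, rounded up to 4407945; 4,407,945 required, 4,407,945 in favor — approved.
Series B: a majority of 1388074 is 694038; 694,038 required, 694,203 in favor — approved.
Series C: 3/4 of 2609285 = 1956963.75, rounded up to 1956964; 1,956,964 required, 1,956,384 in favor — not approved.

Not approved — the Series C shares did not give the required vote.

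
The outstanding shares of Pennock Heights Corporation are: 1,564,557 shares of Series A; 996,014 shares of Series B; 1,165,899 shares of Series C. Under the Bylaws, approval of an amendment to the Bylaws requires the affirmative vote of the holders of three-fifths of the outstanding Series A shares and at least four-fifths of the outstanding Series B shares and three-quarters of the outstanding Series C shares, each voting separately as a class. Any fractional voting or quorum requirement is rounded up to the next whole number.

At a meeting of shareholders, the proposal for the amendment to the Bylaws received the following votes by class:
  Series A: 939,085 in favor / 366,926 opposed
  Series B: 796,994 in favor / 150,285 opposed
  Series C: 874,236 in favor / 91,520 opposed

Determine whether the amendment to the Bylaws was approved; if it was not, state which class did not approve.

Not approved — the Series C shares did not give the required vote.

Series A: 3/5 of 1564557 = 938734.20, rounded up to 938735; 938,735 required, 939,085 in favor — approved.
Series B: 4/5 of 996014 = 796811.20, rounded up to 796812; 796,812 required, 796,994 in favor — approved.
Series C: 3/4 of 1165899 = 874424.25, rounded up to 874425; 874,425 required, 874,236 in favor — not approved.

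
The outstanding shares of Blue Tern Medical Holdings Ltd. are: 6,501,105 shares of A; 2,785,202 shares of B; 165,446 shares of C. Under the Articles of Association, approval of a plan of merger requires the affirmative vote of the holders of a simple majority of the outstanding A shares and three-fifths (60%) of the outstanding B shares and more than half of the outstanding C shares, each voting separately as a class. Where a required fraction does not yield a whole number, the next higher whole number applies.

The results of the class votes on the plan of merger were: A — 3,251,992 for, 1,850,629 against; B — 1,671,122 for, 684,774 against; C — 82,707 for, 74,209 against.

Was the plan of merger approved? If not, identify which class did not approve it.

Not approved — the C shares did not give the required vote.

A: a majority of 6501105 is 3250553; 3,250,553 required, 3,251,992 in favor — approved.
B: 3/5 of 2785202 = 1671121.20, rounded up to 1671122; 1,671,122 required, 1,671,122 in favor — approved.
C: a majority of 165446 is 82724; 82,724 required, 82,707 in favor — not approved.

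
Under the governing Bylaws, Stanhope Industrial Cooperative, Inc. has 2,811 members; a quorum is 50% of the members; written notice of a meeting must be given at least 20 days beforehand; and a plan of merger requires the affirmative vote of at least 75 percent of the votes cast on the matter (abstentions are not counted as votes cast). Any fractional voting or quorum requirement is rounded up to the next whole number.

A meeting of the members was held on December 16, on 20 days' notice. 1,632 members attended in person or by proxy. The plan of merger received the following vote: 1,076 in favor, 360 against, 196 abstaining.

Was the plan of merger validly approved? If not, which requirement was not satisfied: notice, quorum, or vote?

Notice: 20 days given; 20 required. Satisfied.
Quorum: 50% of 2,811 = 1,405.50, rounded up to 1,406; 1,632 present. Satisfied.
Vote: requires three-fourths of the votes cast (1,632 − 196 abstaining = 1,436); 3/4 of 1436 = 1077, so 1,077 needed; 1,076 in favor. Not satisfied.

Invalid — vote requirement not satisfied.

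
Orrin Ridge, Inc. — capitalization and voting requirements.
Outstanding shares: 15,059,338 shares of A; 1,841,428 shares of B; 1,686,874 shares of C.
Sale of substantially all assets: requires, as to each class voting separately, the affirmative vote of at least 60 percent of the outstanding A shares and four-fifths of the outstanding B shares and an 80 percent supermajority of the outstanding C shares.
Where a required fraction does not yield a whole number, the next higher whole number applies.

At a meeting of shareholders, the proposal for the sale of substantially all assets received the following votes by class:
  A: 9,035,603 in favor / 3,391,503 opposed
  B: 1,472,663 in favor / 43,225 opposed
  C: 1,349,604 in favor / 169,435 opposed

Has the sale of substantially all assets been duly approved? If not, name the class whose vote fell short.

Not approved — the B shares did not give the required vote.

A: 3/5 of 15059338 = 9035602.80, rounded up to 9035603; 9,035,603 required, 9,035,603 in favor — approved.
B: 4/5 of 1841428 = 1473142.40, rounded up to 1473143; 1,473,143 required, 1,472,663 in favor — not approved.
C: 4/5 of 1686874 = 1349499.20, rounded up to 1349500; 1,349,500 required, 1,349,604 in favor — approved.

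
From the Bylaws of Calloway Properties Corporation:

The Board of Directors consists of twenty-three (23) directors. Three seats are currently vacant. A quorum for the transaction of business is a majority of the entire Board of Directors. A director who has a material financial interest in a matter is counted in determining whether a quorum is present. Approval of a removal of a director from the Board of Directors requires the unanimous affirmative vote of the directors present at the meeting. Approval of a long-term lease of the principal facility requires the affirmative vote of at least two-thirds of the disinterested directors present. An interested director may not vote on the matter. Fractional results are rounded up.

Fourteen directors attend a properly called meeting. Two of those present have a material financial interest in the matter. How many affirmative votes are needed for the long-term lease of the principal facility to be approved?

The long-term lease of the principal facility requires two-thirds of the disinterested directors present (14 − 2 = 12).
2/3 of 12 = 8.

8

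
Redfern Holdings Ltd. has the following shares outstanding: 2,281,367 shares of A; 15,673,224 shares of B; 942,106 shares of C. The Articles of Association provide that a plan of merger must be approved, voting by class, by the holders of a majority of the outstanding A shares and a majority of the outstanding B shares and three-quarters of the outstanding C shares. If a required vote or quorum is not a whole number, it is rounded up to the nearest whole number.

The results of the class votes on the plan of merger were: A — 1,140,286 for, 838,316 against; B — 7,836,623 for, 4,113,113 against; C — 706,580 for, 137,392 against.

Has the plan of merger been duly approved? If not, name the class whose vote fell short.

Not approved — the A shares did not give the required vote.

A: a majority of 2281367 is 1140684; 1,140,684 required, 1,140,286 in favor — not approved.
B: a majority of 15673224 is 7836613; 7,836,613 required, 7,836,623 in favor — approved.
C: 3/4 of 942106 = 706579.50, rounded up to 706580; 706,580 required, 706,580 in favor — approved.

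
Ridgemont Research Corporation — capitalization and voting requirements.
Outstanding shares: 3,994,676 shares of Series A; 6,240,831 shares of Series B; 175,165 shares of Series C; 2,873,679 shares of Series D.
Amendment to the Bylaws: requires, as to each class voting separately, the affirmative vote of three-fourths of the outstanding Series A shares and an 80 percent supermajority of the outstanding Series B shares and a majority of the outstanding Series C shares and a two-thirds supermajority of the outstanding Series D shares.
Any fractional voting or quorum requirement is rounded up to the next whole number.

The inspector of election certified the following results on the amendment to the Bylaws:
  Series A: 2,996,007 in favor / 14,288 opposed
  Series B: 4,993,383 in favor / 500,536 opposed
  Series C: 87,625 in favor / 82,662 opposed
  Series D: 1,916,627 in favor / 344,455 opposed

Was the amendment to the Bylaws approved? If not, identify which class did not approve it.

Approved — every class gave the required vote.

Series A: 3/4 of 3994676 = 2996007; 2,996,007 required, 2,996,007 in favor — approved.
Series B: 4/5 of 6240831 = 4992664.80, rounded up to 4992665; 4,992,665 required, 4,993,383 in favor — approved.
Series C: a majority of 175165 is 87583; 87,583 required, 87,625 in favor — approved.
Series D: 2/3 of 2873679 = 1915786; 1,915,786 required, 1,916,627 in favor — approved.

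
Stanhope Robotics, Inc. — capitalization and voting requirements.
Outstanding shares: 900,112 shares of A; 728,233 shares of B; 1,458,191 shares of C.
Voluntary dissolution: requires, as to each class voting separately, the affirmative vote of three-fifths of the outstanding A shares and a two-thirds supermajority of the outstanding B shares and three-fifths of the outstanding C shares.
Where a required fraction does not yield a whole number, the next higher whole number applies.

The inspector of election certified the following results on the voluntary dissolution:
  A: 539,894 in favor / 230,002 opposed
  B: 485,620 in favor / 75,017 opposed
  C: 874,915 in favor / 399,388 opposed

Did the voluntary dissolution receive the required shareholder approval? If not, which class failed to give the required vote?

A: 3/5 of 900112 = 540067.20, rounded up to 540068; 540,068 required, 539,894 in favor — not approved.
B: 2/3 of 728233 = 485488.67, rounded up to 485489; 485,489 required, 485,620 in favor — approved.
C: 3/5 of 1458191 = 874914.60, rounded up to 874915; 874,915 required, 874,915 in favor — approved.

Not approved — the A shares did not give the required vote.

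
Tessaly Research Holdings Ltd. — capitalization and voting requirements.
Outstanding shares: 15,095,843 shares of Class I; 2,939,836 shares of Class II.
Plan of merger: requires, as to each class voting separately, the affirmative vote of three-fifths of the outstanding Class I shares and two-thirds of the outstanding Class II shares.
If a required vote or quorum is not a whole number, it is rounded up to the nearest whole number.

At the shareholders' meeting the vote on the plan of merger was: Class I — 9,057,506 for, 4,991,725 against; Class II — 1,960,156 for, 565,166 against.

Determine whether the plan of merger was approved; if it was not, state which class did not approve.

Approved — every class gave the required vote.

Class I: 3/5 of 15095843 = 9057505.80, rounded up to 9057506; 9,057,506 required, 9,057,506 in favor — approved.
Class II: 2/3 of 2939836 = 1959890.67, rounded up to 1959891; 1,959,891 required, 1,960,156 in favor — approved.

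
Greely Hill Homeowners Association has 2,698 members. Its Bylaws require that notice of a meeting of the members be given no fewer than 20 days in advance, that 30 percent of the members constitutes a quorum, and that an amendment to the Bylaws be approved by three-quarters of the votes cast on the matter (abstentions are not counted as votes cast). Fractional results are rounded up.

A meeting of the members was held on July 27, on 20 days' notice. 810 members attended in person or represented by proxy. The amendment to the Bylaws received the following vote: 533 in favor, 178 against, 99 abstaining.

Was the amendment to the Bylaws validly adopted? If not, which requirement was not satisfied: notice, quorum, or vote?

Invalid — vote requirement not satisfied.

Notice: 20 days given; 20 required. Satisfied.
Quorum: 30% of 2,698 = 809.40, rounded up to 810; 810 present. Satisfied.
Vote: requires three-fourths of the votes cast (810 − 99 abstaining = 711); 3/4 of 711 = 533.25, rounded up to 534, so 534 needed; 533 in favor. Not satisfied.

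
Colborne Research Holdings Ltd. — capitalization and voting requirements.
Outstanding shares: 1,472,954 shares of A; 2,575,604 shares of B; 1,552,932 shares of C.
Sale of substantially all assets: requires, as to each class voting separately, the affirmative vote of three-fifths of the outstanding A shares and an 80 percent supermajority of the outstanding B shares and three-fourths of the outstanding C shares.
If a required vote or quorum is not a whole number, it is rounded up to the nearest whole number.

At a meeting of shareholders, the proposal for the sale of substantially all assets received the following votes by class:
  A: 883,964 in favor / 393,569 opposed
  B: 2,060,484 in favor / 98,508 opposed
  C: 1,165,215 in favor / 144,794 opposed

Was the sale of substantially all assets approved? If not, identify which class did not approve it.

A: 3/5 of 1472954 = 883772.40, rounded up to 883773; 883,773 required, 883,964 in favor — approved.
B: 4/5 of 2575604 = 2060483.20, rounded up to 2060484; 2,060,484 required, 2,060,484 in favor — approved.
C: 3/4 of 1552932 = 1164699; 1,164,699 required, 1,165,215 in favor — approved.

Approved — every class gave the required vote.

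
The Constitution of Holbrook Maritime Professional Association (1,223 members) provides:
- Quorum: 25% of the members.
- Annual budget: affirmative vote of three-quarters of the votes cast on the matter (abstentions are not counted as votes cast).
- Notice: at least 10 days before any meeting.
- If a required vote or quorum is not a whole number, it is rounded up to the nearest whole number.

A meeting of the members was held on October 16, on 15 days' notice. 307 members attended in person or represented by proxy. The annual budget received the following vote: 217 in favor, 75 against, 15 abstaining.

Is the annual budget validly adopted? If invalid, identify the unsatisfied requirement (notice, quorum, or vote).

Invalid — vote requirement not satisfied.

Notice: 15 days given; 10 required. Satisfied.
Quorum: 25% of 1,223 = 305.75, rounded up to 306; 307 present. Satisfied.
Vote: requires three-fourths of the votes cast (307 − 15 abstaining = 292); 3/4 of 292 = 219, so 219 needed; 217 in favor. Not satisfied.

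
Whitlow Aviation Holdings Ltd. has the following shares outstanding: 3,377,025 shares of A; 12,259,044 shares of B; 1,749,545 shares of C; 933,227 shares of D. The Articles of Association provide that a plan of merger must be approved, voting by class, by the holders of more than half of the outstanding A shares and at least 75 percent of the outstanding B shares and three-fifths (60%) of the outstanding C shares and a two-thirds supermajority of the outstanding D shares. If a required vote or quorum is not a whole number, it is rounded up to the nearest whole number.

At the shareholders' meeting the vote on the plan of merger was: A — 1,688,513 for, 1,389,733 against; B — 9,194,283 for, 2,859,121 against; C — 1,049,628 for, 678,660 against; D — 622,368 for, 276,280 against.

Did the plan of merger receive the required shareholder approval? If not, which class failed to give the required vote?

Not approved — the C shares did not give the required vote.

A: a majority of 3377025 is 1688513; 1,688,513 required, 1,688,513 in favor — approved.
B: 3/4 of 12259044 = 9194283; 9,194,283 required, 9,194,283 in favor — approved.
C: 3/5 of 1749545 = 1049727; 1,049,727 required, 1,049,628 in favor — not approved.
D: 2/3 of 933227 = 622151.33, rounded up to 622152; 622,152 required, 622,368 in favor — approved.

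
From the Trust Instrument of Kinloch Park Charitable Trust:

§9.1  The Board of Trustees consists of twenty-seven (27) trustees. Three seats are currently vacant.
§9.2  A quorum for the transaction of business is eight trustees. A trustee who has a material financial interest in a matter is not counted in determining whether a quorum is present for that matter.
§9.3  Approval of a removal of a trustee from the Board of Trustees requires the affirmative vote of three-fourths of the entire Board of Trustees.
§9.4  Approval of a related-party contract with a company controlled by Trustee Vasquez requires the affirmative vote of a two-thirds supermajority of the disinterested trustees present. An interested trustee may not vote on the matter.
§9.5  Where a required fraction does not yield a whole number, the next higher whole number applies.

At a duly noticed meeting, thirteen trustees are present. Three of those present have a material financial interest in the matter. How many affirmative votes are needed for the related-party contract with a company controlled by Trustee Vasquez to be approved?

The related-party contract with a company controlled by Trustee Vasquez requires two-thirds of the disinterested trustees present (13 − 3 = 10).
2/3 of 10 = 6.67, rounded up to 7.

7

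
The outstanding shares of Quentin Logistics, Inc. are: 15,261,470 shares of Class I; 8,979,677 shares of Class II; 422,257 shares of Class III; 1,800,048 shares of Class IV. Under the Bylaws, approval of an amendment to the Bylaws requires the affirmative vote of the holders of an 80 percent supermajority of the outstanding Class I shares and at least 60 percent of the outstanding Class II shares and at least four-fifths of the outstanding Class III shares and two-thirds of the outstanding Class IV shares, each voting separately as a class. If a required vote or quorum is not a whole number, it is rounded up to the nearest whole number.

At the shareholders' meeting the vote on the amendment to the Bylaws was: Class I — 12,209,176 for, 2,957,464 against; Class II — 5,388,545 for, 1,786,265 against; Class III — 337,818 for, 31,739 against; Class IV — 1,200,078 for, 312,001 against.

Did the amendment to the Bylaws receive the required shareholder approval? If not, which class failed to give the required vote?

Approved — every class gave the required vote.

Class I: 4/5 of 15261470 = 12209176; 12,209,176 required, 12,209,176 in favor — approved.
Class II: 3/5 of 8979677 = 5387806.20, rounded up to 5387807; 5,387,807 required, 5,388,545 in favor — approved.
Class III: 4/5 of 422257 = 337805.60, rounded up to 337806; 337,806 required, 337,818 in favor — approved.
Class IV: 2/3 of 1800048 = 1200032; 1,200,032 required, 1,200,078 in favor — approved.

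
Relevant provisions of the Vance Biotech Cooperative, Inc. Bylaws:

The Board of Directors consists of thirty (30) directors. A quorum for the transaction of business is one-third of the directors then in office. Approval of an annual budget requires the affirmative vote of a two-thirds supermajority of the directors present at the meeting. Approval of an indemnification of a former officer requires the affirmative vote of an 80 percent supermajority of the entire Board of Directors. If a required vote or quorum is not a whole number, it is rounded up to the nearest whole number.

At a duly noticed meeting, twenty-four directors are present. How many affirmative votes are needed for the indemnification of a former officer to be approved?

The indemnification of a former officer requires four-fifths of the entire Board of Directors (30).
4/5 of 30 = 24.

24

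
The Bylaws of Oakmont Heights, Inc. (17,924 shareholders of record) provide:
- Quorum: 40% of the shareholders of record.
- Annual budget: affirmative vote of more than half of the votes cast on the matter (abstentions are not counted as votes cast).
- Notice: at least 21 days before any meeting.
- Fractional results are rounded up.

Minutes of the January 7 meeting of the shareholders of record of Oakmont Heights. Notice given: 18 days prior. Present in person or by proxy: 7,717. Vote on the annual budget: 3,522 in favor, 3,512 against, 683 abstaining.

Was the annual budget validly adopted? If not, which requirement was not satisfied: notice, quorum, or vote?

Invalid — notice requirement not satisfied.

Notice: 18 days given; 21 required. Not satisfied.
Quorum: 40% of 17,924 = 7,169.60, rounded up to 7,170; 7,717 present. Satisfied.
Vote: requires a majority of the votes cast (7,717 − 683 abstaining = 7,034); a majority of 7034 is 3518, so 3,518 needed; 3,522 in favor. Satisfied.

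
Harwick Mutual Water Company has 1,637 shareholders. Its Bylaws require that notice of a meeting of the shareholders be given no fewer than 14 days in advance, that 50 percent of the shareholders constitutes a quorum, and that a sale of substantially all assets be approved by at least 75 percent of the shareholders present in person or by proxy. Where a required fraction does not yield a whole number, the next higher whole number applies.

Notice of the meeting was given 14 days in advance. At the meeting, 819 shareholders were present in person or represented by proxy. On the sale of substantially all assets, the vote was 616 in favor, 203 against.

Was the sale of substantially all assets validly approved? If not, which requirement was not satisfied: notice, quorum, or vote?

Valid — all requirements satisfied.

Notice: 14 days given; 14 required. Satisfied.
Quorum: 50% of 1,637 = 818.50, rounded up to 819; 819 present. Satisfied.
Vote: requires three-fourths of those present (819); 3/4 of 819 = 614.25, rounded up to 615, so 615 needed; 616 in favor. Satisfied.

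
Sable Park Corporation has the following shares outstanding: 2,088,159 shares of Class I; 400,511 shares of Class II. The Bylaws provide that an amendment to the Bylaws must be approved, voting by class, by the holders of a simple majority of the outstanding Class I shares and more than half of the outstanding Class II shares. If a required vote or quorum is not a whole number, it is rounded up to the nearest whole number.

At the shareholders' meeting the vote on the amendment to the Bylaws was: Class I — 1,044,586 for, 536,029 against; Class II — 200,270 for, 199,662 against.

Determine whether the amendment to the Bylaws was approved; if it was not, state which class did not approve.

Approved — every class gave the required vote.

Class I: a majority of 2088159 is 1044080; 1,044,080 required, 1,044,586 in favor — approved.
Class II: a majority of 400511 is 200256; 200,256 required, 200,270 in favor — approved.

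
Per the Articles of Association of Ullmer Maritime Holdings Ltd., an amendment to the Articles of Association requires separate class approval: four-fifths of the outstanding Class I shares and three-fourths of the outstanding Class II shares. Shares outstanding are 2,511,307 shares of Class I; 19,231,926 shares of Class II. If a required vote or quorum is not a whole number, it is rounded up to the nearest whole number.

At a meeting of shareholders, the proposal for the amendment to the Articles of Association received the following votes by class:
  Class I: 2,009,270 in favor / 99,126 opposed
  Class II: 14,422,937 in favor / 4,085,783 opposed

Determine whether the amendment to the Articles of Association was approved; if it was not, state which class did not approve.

Class I: 4/5 of 2511307 = 2009045.60, rounded up to 2009046; 2,009,046 required, 2,009,270 in favor — approved.
Class II: 3/4 of 19231926 = 14423944.50, rounded up to 14423945; 14,423,945 required, 14,422,937 in favor — not approved.

Not approved — the Class II shares did not give the required vote.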